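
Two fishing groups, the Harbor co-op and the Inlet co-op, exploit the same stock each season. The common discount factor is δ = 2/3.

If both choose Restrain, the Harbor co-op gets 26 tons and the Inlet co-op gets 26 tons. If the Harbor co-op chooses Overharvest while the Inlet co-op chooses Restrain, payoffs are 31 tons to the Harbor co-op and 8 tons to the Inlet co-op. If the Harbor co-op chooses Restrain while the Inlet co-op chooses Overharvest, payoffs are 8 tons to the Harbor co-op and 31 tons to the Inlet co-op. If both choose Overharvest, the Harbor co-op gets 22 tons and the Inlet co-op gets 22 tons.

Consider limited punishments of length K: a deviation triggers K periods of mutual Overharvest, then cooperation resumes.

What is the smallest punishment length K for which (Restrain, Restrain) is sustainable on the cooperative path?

3

Need Σ_{k=1}^{K} δ^k ≥ (31−26)/(26−22) = 1.2500 at δ = 2/3.
At K = 2 the sum is 1.1111 < 1.2500; at K = 3 it is 1.4074 ≥ 1.2500.
So the minimum punishment length is K = 3.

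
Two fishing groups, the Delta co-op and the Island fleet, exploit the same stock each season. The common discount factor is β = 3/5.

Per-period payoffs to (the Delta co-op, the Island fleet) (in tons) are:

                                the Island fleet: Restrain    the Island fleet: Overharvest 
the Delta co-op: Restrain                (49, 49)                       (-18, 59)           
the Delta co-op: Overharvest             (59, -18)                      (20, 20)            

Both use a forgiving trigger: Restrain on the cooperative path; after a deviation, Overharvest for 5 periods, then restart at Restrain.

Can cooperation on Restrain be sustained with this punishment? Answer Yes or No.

Comparing payoff streams over the 6 periods until play realigns: cooperate → 49(1+β+…+β^5); deviate → 59 + 20(β+…+β^5).
Cooperation is sustained iff (49−20)(β+…+β^5) ≥ 59−49.
β+…+β^5 = 3/5·(1−(3/5)^5)/(1−3/5) = 1.3834, and (59−49)/(49−20) = 0.3448.
1.3834 ≥ 0.3448, so cooperation is sustainable.

Yes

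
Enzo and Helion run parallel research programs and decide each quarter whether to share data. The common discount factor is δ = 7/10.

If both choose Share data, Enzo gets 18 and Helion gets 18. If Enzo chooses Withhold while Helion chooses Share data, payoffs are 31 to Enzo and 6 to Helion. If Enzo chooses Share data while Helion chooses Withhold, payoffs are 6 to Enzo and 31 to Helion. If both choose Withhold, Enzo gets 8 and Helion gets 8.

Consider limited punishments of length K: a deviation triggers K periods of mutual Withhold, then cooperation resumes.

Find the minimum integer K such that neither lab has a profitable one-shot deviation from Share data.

IC: δ(1−δ^K)/(1−δ) ≥ (31−18)/(18−8) = 13/10.
With δ = 7/10: need 1 − δ^K ≥ 13/10·(1−7/10)/(7/10), i.e. δ^K ≤ 0.4429.
Since (7/10)^2 = 0.4900 and (7/10)^3 = 0.3430, the smallest such K is 3.

3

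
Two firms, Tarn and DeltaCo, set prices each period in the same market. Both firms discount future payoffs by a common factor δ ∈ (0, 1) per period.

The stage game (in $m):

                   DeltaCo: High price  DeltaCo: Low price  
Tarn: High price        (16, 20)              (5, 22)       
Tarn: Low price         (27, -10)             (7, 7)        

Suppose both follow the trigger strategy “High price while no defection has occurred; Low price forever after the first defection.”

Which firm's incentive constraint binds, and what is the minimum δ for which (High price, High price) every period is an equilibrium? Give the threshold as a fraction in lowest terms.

Tarn: cooperation gives 16 each period; deviation gives 27 once then 7 forever.
  16/(1−δ) ≥ 27 + 7δ/(1−δ) ⇒ δ ≥ 11/20.
DeltaCo: cooperation gives 20 each period; deviation gives 22 once then 7 forever.
  δ ≥ 2/15.
Both must hold, so the binding constraint is Tarn's: δ ≥ 11/20.

Tarn; δ ≥ 11/20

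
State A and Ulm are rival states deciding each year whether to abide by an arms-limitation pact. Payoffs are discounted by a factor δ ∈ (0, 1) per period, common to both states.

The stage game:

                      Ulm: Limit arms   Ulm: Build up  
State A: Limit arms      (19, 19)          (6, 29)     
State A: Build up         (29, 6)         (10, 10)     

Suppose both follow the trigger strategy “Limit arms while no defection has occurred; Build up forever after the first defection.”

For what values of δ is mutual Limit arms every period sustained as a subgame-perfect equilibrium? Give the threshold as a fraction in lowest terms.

10/19

One-period gain from deviating is 29 − 19 = 10. The loss is 19 − 10 = 9 in every subsequent period, with present value 9·δ/(1−δ).
Deviation is unprofitable when 9·δ/(1−δ) ≥ 10, i.e. δ/(1−δ) ≥ 10/9.
Equivalently δ ≥ 10/(10+9) = 10/19.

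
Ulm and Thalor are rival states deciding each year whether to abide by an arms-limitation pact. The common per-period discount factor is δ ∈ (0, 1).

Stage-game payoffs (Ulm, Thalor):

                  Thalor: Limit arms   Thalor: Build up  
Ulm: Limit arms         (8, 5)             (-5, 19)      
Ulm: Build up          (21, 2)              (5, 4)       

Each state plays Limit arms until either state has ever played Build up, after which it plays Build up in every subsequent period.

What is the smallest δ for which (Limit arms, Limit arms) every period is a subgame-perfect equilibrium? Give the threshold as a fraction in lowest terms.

For Ulm: deviation gain 21−8 = 13, per-period punishment loss 8−5 = 3. IC gives δ ≥ 13/16.
For Thalor: gain 14, loss 1 per period, so δ ≥ 14/15.
The tighter constraint is Thalor's, so cooperation needs δ ≥ 14/15.

14/15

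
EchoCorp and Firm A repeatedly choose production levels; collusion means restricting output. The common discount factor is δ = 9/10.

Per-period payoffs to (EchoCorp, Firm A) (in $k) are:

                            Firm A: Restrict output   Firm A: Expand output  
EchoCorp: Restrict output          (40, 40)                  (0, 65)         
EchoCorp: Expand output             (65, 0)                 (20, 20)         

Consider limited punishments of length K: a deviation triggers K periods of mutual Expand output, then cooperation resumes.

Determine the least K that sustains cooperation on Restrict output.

2

IC: δ(1−δ^K)/(1−δ) ≥ (65−40)/(40−20) = 5/4.
With δ = 9/10: need 1 − δ^K ≥ 5/4·(1−9/10)/(9/10), i.e. δ^K ≤ 0.8611.
Since (9/10)^1 = 0.9000 and (9/10)^2 = 0.8100, the smallest such K is 2.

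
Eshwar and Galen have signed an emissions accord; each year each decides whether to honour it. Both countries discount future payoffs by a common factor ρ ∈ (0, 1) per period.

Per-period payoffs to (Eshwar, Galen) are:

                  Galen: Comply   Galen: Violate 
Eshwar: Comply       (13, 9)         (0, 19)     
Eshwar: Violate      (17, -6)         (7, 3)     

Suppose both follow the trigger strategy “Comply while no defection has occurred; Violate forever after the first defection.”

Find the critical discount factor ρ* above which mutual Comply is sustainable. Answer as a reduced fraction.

5/8

For Eshwar: deviation gain 17−13 = 4, per-period punishment loss 13−7 = 6. IC gives ρ ≥ 4/10 = 2/5.
For Galen: gain 10, loss 6 per period, so ρ ≥ 10/16 = 5/8.
The tighter constraint is Galen's, so cooperation needs ρ ≥ 5/8.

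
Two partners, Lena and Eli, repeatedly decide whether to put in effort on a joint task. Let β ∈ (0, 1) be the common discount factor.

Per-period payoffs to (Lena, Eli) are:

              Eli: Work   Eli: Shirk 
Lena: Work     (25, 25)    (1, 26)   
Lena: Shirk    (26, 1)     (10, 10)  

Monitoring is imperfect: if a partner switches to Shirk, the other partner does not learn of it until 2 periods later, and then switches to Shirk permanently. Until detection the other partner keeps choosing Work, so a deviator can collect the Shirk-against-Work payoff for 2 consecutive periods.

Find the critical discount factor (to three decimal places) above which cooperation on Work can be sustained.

0.250

Deviating for the 2 undetected periods gains 26−25 = 1 per period over cooperation, then loses 25−10 = 15 per period forever once punishment starts.
Gain: 1(1 + β + … + β^1); loss: 15·β^2/(1−β).
No profitable deviation ⇔ 1(1−β^2) ≤ 15·β^2, i.e. β^2 ≥ 1/(1+15) = 1/16.
Hence β ≥ (1/16)^(1/2) ≈ 0.250.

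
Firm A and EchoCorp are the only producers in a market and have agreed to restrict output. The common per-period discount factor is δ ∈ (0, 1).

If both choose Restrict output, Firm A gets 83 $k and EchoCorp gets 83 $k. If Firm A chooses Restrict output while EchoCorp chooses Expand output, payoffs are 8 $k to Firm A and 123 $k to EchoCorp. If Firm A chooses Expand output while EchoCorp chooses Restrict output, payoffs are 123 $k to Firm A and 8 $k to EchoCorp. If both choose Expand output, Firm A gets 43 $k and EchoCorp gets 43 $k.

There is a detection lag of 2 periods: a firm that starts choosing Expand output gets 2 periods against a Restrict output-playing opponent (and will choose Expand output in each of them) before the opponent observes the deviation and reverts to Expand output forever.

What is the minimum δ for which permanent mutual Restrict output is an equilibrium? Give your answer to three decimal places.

Deviating for the 2 undetected periods gains 123−83 = 40 per period over cooperation, then loses 83−43 = 40 per period forever once punishment starts.
Gain: 40(1 + δ + … + δ^1); loss: 40·δ^2/(1−δ).
No profitable deviation ⇔ 40(1−δ^2) ≤ 40·δ^2, i.e. δ^2 ≥ 40/(40+40) = 1/2.
Hence δ ≥ (1/2)^(1/2) ≈ 0.707.

0.707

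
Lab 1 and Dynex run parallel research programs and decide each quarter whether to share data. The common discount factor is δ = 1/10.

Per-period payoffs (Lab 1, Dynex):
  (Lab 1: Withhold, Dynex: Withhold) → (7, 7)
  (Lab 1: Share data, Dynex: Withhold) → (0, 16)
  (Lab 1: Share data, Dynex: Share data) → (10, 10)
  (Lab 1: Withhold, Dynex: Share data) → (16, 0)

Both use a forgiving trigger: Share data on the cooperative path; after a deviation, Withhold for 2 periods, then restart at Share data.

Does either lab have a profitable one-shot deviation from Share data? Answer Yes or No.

Comparing payoff streams over the 3 periods until play realigns: cooperate → 10(1+δ+…+δ^2); deviate → 16 + 7(δ+…+δ^2).
Cooperation is sustained iff (10−7)(δ+…+δ^2) ≥ 16−10.
δ+…+δ^2 = 1/10·(1−(1/10)^2)/(1−1/10) = 0.1100, and (16−10)/(10−7) = 2.0000.
0.1100 < 2.0000, so cooperation is not sustainable.

Yes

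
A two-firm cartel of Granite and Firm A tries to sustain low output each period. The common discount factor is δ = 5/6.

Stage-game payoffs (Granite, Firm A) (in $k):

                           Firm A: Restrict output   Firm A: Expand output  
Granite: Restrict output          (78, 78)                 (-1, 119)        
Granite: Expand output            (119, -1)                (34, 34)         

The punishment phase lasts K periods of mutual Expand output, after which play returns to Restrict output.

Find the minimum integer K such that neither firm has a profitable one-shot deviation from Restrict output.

2

Need Σ_{k=1}^{K} δ^k ≥ (119−78)/(78−34) = 0.9318 at δ = 5/6.
At K = 1 the sum is 0.8333 < 0.9318; at K = 2 it is 1.5278 ≥ 0.9318.
So the minimum punishment length is K = 2.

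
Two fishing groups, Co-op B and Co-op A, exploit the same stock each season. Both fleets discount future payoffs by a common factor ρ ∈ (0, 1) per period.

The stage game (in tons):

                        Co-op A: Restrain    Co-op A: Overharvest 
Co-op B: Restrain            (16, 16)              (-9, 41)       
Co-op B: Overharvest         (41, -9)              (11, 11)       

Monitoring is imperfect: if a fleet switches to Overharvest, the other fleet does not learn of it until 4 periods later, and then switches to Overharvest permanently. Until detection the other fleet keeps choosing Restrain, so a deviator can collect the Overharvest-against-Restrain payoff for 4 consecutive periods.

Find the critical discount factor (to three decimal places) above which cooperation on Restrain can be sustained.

0.955

A deviator earns 41 for 4 periods, then 11 forever; cooperating earns 16 forever. Multiplying the IC by (1−ρ):
16 ≥ 41(1−ρ^4) + 11ρ^4, so 30·ρ^4 ≥ 25 and ρ^4 ≥ 5/6.
ρ ≥ (5/6)^(1/4) ≈ 0.955.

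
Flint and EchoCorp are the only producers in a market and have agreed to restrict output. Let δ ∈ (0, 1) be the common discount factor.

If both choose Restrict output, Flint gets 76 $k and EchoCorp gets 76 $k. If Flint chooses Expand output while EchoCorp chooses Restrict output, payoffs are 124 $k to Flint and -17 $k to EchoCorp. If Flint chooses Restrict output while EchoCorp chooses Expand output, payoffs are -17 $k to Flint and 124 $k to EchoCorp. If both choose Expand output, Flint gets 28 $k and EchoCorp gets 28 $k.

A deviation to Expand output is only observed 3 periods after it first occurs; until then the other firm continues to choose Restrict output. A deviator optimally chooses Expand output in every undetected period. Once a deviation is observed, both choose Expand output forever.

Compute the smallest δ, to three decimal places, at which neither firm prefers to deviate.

The best deviation is to choose Expand output for all 3 undetected periods, earning 124 each, then 28 forever once detected.
Deviation value: 124(1−δ^3)/(1−δ) + 28δ^3/(1−δ); cooperation value: 76/(1−δ).
IC: 76 ≥ 124(1−δ^3) + 28δ^3 = 124 − 96δ^3.
So δ^3 ≥ 48/96 = 1/2, giving δ ≥ (1/2)^(1/3) ≈ 0.794.

0.794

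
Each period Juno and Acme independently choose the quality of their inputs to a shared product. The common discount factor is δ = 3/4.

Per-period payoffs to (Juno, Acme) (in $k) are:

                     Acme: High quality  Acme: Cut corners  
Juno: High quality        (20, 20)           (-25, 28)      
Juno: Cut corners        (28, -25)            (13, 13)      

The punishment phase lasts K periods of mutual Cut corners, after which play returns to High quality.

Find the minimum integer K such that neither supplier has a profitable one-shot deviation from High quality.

IC: δ(1−δ^K)/(1−δ) ≥ (28−20)/(20−13) = 8/7.
With δ = 3/4: need 1 − δ^K ≥ 8/7·(1−3/4)/(3/4), i.e. δ^K ≤ 0.6190.
Since (3/4)^1 = 0.7500 and (3/4)^2 = 0.5625, the smallest such K is 2.

2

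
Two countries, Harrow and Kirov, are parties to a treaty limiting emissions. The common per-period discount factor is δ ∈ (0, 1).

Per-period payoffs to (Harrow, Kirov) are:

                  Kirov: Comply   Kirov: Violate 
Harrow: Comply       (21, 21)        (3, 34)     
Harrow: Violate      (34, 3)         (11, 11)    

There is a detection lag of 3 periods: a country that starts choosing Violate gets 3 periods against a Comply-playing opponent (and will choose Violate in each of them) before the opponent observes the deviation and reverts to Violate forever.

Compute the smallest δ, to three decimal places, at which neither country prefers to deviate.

Deviating for the 3 undetected periods gains 34−21 = 13 per period over cooperation, then loses 21−11 = 10 per period forever once punishment starts.
Gain: 13(1 + δ + … + δ^2); loss: 10·δ^3/(1−δ).
No profitable deviation ⇔ 13(1−δ^3) ≤ 10·δ^3, i.e. δ^3 ≥ 13/(13+10) = 13/23.
Hence δ ≥ (13/23)^(1/3) ≈ 0.827.

0.827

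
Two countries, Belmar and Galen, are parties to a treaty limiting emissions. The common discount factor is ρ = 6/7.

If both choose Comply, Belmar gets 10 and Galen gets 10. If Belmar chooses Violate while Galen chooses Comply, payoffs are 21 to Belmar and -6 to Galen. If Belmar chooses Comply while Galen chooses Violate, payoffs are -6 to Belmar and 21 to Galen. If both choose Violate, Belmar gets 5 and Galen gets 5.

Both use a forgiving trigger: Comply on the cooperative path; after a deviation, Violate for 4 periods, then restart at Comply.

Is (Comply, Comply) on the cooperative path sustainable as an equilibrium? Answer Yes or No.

Yes

IC: ρ+…+ρ^4 ≥ (21−10)/(10−5) = 11/5.
At ρ = 6/7: partial sum = 2.7613 ≥ 2.2000. Cooperation sustainable.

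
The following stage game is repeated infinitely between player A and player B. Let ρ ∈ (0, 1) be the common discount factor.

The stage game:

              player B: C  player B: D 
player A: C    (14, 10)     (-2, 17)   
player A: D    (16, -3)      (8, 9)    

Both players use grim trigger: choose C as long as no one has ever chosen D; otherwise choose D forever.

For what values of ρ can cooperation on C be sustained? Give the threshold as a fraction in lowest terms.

7/8

For player A: deviation gain 16−14 = 2, per-period punishment loss 14−8 = 6. IC gives ρ ≥ 2/8 = 1/4.
For player B: gain 7, loss 1 per period, so ρ ≥ 7/8.
The tighter constraint is player B's, so cooperation needs ρ ≥ 7/8.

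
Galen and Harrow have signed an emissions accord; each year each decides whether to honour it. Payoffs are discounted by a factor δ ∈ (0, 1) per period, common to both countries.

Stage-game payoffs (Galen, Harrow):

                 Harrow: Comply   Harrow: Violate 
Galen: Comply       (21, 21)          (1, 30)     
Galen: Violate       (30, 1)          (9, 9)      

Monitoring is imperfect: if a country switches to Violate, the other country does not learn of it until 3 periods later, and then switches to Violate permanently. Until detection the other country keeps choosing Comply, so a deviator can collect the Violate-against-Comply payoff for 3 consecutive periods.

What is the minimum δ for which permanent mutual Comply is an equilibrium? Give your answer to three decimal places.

0.754

Deviating for the 3 undetected periods gains 30−21 = 9 per period over cooperation, then loses 21−9 = 12 per period forever once punishment starts.
Gain: 9(1 + δ + … + δ^2); loss: 12·δ^3/(1−δ).
No profitable deviation ⇔ 9(1−δ^3) ≤ 12·δ^3, i.e. δ^3 ≥ 9/(9+12) = 3/7.
Hence δ ≥ (3/7)^(1/3) ≈ 0.754.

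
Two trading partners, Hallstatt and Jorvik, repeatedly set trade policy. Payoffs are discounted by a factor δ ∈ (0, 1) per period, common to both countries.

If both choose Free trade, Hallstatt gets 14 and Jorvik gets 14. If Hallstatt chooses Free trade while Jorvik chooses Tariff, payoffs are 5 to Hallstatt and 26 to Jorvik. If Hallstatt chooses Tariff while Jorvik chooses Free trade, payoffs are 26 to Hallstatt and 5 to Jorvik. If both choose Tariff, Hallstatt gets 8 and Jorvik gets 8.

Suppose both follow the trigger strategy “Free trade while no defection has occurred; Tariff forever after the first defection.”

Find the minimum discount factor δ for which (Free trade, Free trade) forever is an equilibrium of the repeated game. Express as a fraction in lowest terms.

14/(1−δ) ≥ 26 + 8δ/(1−δ)
14 ≥ 26 − 18δ
δ ≥ 12/18 = 2/3.

2/3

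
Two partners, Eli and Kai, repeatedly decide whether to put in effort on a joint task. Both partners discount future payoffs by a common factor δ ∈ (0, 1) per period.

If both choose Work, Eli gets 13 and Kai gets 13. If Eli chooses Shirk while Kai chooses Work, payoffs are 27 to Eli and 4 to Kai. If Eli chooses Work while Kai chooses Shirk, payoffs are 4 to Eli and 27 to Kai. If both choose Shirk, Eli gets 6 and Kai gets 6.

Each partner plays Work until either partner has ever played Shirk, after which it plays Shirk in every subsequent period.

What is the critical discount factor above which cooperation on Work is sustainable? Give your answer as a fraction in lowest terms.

Cooperation forever yields 13 each period: 13/(1−δ).
Deviating yields 27 once, then 6 forever: 27 + 6δ/(1−δ).
No profitable deviation requires 13/(1−δ) ≥ 27 + 6δ/(1−δ).
Multiplying by (1−δ): 13 ≥ 27(1−δ) + 6δ = 27 − 21δ.
So 21δ ≥ 14, i.e. δ ≥ 14/21 = 2/3.

2/3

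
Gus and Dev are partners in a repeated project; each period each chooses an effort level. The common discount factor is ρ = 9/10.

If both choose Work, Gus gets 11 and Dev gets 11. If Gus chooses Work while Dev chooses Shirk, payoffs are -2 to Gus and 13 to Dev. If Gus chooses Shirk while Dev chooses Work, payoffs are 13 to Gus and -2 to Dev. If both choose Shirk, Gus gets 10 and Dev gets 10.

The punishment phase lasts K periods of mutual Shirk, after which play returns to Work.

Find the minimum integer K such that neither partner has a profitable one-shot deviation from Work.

3

IC: ρ(1−ρ^K)/(1−ρ) ≥ (13−11)/(11−10) = 2.
With ρ = 9/10: need 1 − ρ^K ≥ 2·(1−9/10)/(9/10), i.e. ρ^K ≤ 0.7778.
Since (9/10)^2 = 0.8100 and (9/10)^3 = 0.7290, the smallest such K is 3.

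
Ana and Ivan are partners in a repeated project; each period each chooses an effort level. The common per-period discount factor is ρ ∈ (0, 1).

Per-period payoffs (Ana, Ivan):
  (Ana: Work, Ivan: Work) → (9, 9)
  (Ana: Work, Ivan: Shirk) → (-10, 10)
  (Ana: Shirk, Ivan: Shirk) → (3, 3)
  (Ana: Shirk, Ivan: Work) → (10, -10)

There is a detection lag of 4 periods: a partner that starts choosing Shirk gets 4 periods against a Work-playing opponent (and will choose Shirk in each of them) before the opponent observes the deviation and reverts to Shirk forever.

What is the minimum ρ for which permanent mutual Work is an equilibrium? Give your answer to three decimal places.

0.615

A deviator earns 10 for 4 periods, then 3 forever; cooperating earns 9 forever. Multiplying the IC by (1−ρ):
9 ≥ 10(1−ρ^4) + 3ρ^4, so 7·ρ^4 ≥ 1 and ρ^4 ≥ 1/7.
ρ ≥ (1/7)^(1/4) ≈ 0.615.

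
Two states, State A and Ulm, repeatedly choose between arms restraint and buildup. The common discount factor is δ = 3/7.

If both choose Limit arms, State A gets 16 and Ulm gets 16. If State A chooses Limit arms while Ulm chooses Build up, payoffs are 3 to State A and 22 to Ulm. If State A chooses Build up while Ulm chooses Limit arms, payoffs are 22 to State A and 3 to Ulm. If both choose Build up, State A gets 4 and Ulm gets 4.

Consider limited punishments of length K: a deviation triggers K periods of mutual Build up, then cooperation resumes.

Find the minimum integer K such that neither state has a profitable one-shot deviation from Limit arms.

2

Need Σ_{k=1}^{K} δ^k ≥ (22−16)/(16−4) = 0.5000 at δ = 3/7.
At K = 1 the sum is 0.4286 < 0.5000; at K = 2 it is 0.6122 ≥ 0.5000.
So the minimum punishment length is K = 2.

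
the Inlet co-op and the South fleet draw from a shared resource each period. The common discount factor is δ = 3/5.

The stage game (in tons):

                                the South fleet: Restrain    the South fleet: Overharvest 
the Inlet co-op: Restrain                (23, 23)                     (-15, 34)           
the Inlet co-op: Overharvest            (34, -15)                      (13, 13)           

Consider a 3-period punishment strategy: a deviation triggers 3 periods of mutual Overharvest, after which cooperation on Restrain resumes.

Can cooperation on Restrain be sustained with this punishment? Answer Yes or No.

IC: δ+…+δ^3 ≥ (34−23)/(23−13) = 11/10.
At δ = 3/5: partial sum = 1.1760 ≥ 1.1000. Cooperation sustainable.

Yes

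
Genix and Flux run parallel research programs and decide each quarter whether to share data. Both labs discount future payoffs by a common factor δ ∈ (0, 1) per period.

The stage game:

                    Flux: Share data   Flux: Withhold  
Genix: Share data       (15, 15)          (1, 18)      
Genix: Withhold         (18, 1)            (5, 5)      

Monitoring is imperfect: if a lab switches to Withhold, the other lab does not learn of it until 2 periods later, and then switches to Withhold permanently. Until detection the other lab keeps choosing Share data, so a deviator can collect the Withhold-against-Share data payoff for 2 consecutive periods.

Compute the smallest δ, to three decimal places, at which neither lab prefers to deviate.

Deviating for the 2 undetected periods gains 18−15 = 3 per period over cooperation, then loses 15−5 = 10 per period forever once punishment starts.
Gain: 3(1 + δ + … + δ^1); loss: 10·δ^2/(1−δ).
No profitable deviation ⇔ 3(1−δ^2) ≤ 10·δ^2, i.e. δ^2 ≥ 3/(3+10) = 3/13.
Hence δ ≥ (3/13)^(1/2) ≈ 0.480.

0.480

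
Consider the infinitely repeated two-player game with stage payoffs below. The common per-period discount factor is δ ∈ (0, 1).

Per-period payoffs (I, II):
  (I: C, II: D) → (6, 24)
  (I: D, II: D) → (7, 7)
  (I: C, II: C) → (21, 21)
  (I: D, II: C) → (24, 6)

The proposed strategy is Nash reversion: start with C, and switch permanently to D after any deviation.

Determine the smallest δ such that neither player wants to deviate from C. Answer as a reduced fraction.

3/17

Cooperation forever yields 21 each period: 21/(1−δ).
Deviating yields 24 once, then 7 forever: 24 + 7δ/(1−δ).
No profitable deviation requires 21/(1−δ) ≥ 24 + 7δ/(1−δ).
Multiplying by (1−δ): 21 ≥ 24(1−δ) + 7δ = 24 − 17δ.
So 17δ ≥ 3, i.e. δ ≥ 3/17.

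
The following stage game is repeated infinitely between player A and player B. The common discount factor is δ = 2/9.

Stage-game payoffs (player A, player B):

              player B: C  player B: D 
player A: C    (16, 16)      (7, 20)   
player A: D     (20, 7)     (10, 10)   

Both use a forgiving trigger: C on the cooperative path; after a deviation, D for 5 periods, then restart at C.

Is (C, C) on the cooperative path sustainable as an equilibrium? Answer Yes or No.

No

IC: δ+…+δ^5 ≥ (20−16)/(16−10) = 2/3.
At δ = 2/9: partial sum = 0.2856 < 0.6667. Cooperation not sustainable.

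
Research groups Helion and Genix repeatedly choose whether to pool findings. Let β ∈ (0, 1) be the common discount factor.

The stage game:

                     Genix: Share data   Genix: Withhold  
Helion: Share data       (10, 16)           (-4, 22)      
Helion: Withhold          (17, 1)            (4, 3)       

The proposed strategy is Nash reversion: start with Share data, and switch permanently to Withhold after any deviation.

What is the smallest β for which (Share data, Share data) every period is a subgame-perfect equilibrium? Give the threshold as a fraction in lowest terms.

For Helion: deviation gain 17−10 = 7, per-period punishment loss 10−4 = 6. IC gives β ≥ 7/13.
For Genix: gain 6, loss 13 per period, so β ≥ 6/19.
The tighter constraint is Helion's, so cooperation needs β ≥ 7/13.

7/13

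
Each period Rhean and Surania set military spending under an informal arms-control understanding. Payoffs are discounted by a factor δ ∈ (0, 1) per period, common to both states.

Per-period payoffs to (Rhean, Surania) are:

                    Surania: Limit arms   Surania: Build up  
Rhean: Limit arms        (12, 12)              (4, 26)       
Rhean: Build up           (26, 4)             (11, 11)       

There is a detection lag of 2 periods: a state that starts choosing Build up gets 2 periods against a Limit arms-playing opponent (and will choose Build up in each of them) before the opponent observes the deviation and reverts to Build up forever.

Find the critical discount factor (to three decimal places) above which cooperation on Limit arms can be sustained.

0.966

A deviator earns 26 for 2 periods, then 11 forever; cooperating earns 12 forever. Multiplying the IC by (1−δ):
12 ≥ 26(1−δ^2) + 11δ^2, so 15·δ^2 ≥ 14 and δ^2 ≥ 14/15.
δ ≥ (14/15)^(1/2) ≈ 0.966.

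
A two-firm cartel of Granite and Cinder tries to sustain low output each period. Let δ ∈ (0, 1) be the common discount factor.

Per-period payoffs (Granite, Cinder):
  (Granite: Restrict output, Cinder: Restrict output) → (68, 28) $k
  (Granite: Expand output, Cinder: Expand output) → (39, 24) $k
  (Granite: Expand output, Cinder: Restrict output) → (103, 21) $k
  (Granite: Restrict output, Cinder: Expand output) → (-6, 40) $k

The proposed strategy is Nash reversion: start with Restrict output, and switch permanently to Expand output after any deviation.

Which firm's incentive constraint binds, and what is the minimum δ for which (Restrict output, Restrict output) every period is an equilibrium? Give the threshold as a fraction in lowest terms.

Cinder; δ ≥ 3/4

Granite: cooperation gives 68 each period; deviation gives 103 once then 39 forever.
  68/(1−δ) ≥ 103 + 39δ/(1−δ) ⇒ δ ≥ 35/64.
Cinder: cooperation gives 28 each period; deviation gives 40 once then 24 forever.
  δ ≥ 12/16 = 3/4.
Both must hold, so the binding constraint is Cinder's: δ ≥ 3/4.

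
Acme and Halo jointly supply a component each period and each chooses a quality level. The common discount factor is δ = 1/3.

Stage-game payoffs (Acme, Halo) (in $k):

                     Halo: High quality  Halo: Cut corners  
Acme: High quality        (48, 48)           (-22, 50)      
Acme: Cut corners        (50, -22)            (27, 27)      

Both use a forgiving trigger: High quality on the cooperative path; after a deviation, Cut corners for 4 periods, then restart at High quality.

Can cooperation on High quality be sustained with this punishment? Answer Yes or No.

Yes

A one-shot deviation gives 50 now, then 27 for 4 periods, then back to 48.
Gain from deviating: (50−48) today; loss: (48−27) in each of the next 4 periods.
No-deviation condition: (48−27)(δ+…+δ^4) ≥ 50−48, i.e. δ+…+δ^4 ≥ 2/21.
At δ = 1/3: δ+…+δ^4 = 0.4938 ≥ 0.0952.
So cooperation is sustainable.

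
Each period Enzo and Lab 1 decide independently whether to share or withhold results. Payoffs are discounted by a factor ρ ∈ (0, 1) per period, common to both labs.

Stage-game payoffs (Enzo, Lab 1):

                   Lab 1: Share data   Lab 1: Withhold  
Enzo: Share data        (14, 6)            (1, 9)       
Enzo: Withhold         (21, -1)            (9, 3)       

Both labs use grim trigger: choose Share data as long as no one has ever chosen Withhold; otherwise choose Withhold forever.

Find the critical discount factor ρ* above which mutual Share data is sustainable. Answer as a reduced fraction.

7/12

Enzo's threshold: (21−14)/(21−9) = 7/12.
Lab 1's threshold: (9−6)/(9−3) = 1/2.
7/12 > 1/2, so Enzo binds and ρ* = 7/12.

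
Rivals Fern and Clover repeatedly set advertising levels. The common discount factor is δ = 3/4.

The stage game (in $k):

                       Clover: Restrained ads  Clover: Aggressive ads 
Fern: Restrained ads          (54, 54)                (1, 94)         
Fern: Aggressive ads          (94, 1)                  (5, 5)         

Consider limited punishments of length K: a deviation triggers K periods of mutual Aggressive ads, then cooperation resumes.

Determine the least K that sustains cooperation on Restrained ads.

Need Σ_{k=1}^{K} δ^k ≥ (94−54)/(54−5) = 0.8163 at δ = 3/4.
At K = 1 the sum is 0.7500 < 0.8163; at K = 2 it is 1.3125 ≥ 0.8163.
So the minimum punishment length is K = 2.

2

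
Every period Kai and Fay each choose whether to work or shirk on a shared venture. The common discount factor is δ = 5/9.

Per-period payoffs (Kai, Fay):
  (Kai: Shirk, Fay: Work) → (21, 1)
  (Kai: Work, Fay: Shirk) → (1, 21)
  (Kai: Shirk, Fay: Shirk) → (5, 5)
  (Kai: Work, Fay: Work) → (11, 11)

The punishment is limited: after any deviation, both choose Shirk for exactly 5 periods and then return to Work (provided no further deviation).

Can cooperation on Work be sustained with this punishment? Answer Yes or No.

No

A one-shot deviation gives 21 now, then 5 for 5 periods, then back to 11.
Gain from deviating: (21−11) today; loss: (11−5) in each of the next 5 periods.
No-deviation condition: (11−5)(δ+…+δ^5) ≥ 21−11, i.e. δ+…+δ^5 ≥ 5/3.
At δ = 5/9: δ+…+δ^5 = 1.1838 < 1.6667.
So cooperation is not sustainable.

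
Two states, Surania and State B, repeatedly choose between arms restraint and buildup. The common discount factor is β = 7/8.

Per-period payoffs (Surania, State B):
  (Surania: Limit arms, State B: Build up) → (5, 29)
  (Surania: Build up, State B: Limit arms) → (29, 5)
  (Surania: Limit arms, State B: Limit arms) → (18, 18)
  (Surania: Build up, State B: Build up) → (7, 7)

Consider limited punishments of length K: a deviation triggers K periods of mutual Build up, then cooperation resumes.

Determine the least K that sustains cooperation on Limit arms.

No profitable deviation requires (18−7)(β+…+β^K) ≥ 29−18, i.e. β+…+β^K ≥ 1 ≈ 1.0000.
With β = 7/8, the partial sums are K=1: 0.8750, K=2: 1.6406.
K = 2 is the first length at which the sum reaches 1.0000.

2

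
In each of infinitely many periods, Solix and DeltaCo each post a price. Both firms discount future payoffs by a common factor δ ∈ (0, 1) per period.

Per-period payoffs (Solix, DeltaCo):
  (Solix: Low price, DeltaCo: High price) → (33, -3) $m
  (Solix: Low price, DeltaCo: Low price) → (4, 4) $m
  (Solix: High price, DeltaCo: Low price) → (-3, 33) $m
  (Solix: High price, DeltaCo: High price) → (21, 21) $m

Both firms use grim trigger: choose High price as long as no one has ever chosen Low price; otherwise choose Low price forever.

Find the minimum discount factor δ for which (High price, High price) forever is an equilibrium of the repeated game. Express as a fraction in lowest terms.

12/29

21/(1−δ) ≥ 33 + 4δ/(1−δ)
21 ≥ 33 − 29δ
δ ≥ 12/29.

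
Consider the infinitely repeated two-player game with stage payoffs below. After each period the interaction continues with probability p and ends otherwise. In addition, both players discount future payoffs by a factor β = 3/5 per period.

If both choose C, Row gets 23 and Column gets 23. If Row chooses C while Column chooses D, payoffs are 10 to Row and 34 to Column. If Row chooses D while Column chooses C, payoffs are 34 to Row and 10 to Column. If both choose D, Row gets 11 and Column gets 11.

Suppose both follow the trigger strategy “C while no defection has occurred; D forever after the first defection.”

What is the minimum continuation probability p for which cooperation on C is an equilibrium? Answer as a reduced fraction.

Expected continuation weight on next period's payoff is β·p = 3/5·p, which plays the role of the discount factor.
Cooperation requires 3/5·p ≥ (34−23)/(34−11) = 11/23, hence p ≥ 55/69.

55/69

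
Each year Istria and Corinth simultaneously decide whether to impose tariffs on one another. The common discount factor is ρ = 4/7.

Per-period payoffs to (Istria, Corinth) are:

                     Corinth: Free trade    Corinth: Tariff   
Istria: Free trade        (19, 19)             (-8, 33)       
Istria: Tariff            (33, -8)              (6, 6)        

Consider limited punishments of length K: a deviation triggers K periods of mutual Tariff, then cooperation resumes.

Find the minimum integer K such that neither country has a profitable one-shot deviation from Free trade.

IC: ρ(1−ρ^K)/(1−ρ) ≥ (33−19)/(19−6) = 14/13.
With ρ = 4/7: need 1 − ρ^K ≥ 14/13·(1−4/7)/(4/7), i.e. ρ^K ≤ 0.1923.
Since (4/7)^2 = 0.3265 and (4/7)^3 = 0.1866, the smallest such K is 3.

3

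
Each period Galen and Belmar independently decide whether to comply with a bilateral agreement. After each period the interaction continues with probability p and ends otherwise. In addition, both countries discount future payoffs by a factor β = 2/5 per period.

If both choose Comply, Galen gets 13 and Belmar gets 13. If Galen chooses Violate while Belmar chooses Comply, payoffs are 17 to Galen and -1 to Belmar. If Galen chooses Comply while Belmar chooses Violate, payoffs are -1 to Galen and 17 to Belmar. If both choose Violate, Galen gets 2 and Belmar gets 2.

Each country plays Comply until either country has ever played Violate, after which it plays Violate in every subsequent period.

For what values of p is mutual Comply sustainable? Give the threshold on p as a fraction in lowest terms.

2/3

With continuation probability p and discount β, the effective per-period discount factor is βp.
Grim-trigger IC: βp ≥ (17−13)/(17−2) = 4/15.
So p ≥ (4/15)/(2/5) = 2/3.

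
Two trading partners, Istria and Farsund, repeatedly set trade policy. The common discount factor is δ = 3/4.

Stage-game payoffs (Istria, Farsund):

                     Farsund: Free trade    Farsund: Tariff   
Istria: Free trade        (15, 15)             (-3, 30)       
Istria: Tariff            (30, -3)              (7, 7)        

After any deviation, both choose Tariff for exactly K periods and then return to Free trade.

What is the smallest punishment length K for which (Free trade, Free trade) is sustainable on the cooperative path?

4

Need Σ_{k=1}^{K} δ^k ≥ (30−15)/(15−7) = 1.8750 at δ = 3/4.
At K = 3 the sum is 1.7344 < 1.8750; at K = 4 it is 2.0508 ≥ 1.8750.
So the minimum punishment length is K = 4.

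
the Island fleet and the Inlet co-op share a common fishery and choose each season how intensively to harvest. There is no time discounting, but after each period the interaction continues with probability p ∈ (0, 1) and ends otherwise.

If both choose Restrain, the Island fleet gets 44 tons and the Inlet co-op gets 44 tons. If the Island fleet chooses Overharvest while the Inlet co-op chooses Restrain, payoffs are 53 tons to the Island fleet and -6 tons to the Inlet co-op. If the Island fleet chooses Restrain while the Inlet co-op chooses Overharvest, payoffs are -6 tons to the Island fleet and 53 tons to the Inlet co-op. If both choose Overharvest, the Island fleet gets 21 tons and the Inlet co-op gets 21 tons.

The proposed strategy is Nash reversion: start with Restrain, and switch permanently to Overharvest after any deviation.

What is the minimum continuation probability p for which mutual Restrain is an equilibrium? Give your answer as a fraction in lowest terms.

With no time discounting, the continuation probability p plays the role of the discount factor.
Grim-trigger IC: 44/(1−p) ≥ 53 + 21p/(1−p) ⇒ p ≥ (53−44)/(53−21) = 9/32.

9/32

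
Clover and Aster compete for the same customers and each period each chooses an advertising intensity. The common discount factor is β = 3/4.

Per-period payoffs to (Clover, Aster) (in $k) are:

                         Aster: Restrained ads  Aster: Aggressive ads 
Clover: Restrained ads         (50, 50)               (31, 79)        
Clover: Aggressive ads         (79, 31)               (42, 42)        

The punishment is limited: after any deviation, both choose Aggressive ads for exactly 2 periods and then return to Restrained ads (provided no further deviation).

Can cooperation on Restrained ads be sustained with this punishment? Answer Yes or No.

No

A one-shot deviation gives 79 now, then 42 for 2 periods, then back to 50.
Gain from deviating: (79−50) today; loss: (50−42) in each of the next 2 periods.
No-deviation condition: (50−42)(β+…+β^2) ≥ 79−50, i.e. β+…+β^2 ≥ 29/8.
At β = 3/4: β+…+β^2 = 1.3125 < 3.6250.
So cooperation is not sustainable.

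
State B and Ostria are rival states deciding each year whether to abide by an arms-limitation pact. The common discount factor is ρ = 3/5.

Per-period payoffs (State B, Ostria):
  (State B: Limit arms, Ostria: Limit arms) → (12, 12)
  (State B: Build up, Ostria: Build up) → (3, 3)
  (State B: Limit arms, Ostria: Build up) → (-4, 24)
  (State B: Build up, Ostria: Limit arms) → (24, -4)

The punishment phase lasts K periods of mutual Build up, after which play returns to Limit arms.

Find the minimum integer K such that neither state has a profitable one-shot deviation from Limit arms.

No profitable deviation requires (12−3)(ρ+…+ρ^K) ≥ 24−12, i.e. ρ+…+ρ^K ≥ 4/3 ≈ 1.3333.
With ρ = 3/5, the partial sums are K=1: 0.6000, K=2: 0.9600, K=3: 1.1760, K=4: 1.3056, K=5: 1.3834.
K = 5 is the first length at which the sum reaches 1.3333.

5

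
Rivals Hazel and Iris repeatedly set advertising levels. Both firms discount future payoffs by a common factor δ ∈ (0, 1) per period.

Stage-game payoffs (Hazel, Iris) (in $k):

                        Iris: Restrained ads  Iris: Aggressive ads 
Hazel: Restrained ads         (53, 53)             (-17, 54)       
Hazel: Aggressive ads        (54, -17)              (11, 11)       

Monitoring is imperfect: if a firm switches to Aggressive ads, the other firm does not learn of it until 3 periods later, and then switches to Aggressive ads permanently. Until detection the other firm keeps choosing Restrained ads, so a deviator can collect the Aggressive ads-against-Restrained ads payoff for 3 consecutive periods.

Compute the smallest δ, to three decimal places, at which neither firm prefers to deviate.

Deviating for the 3 undetected periods gains 54−53 = 1 per period over cooperation, then loses 53−11 = 42 per period forever once punishment starts.
Gain: 1(1 + δ + … + δ^2); loss: 42·δ^3/(1−δ).
No profitable deviation ⇔ 1(1−δ^3) ≤ 42·δ^3, i.e. δ^3 ≥ 1/(1+42) = 1/43.
Hence δ ≥ (1/43)^(1/3) ≈ 0.285.

0.285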